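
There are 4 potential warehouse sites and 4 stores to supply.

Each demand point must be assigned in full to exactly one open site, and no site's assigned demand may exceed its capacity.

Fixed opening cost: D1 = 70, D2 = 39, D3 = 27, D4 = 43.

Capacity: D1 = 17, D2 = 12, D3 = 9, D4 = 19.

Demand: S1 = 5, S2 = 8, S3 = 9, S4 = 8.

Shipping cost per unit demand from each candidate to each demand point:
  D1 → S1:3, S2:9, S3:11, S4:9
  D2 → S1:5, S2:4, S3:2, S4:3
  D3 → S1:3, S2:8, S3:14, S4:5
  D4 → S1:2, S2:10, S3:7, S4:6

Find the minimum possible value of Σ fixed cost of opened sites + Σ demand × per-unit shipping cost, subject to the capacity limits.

Open {D2, D3, D4}; cheapest assignment that respects the capacities:
  D2 (cap 12, load 9): S3 — cost 9×2 = 18
  D3 (cap 9, load 8): S2 — cost 8×8 = 64
  D4 (cap 19, load 13): S1, S4 — cost 5×2 + 8×6 = 58
  Shipping 140, fixed 109 → total 249.
  Any other capacity-feasible assignment to {D2, D3, D4} ships for at least 140.
Compare {D1, D2, D3}: its best feasible assignment gives total 281.
Compare {D1, D2, D4}: its best feasible assignment gives total 300.
Every other set of open sites that can feasibly serve all demand totals ≥ 281 even under its best assignment. Minimum: 249.

249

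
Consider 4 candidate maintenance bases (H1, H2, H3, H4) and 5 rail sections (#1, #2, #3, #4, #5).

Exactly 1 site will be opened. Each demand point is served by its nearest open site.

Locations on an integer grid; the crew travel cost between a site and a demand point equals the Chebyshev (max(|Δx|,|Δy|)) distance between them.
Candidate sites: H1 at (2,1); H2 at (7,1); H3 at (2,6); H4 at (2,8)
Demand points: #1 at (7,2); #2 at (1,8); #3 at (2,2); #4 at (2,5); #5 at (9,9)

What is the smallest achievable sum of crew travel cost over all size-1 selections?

Open {H3}.
  #1→H3 5, #2→H3 2, #3→H3 4, #4→H3 1, #5→H3 7  ⇒ total 19.
Compare {H4}: total 23.
Compare {H1}: total 25.
No size-1 selection does better; minimum is 19.

19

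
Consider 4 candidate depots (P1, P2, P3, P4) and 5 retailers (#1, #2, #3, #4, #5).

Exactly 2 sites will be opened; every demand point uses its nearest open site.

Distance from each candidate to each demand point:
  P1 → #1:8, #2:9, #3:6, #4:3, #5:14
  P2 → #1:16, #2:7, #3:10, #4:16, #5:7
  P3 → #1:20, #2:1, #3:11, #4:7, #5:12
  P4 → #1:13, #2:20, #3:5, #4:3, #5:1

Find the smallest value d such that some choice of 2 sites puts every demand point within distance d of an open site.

Open {P1, P2}.
  Farthest demand point is #1 at distance 8 (to P1); all others are ≤ 8.
With {P1, P4} the worst case is 9.
With {P1, P3} the worst case is 12.
No size-2 selection achieves below 8.

8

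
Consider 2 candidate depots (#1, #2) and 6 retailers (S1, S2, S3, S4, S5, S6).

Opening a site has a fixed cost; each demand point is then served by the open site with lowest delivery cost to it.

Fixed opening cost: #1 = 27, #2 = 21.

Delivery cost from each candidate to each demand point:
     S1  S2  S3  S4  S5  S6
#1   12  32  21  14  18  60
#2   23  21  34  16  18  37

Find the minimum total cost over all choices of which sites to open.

Open {#2}: assign each demand point to its cheapest open site.
  S1→#2 23, S2→#2 21, S3→#2 34, S4→#2 16, S5→#2 18, S6→#2 37
  delivery cost 149, fixed 21 → total 170.
Compare {#1, #2}: delivery cost 123 + fixed 48 = 171.
Compare {#1}: delivery cost 157 + fixed 27 = 184.

170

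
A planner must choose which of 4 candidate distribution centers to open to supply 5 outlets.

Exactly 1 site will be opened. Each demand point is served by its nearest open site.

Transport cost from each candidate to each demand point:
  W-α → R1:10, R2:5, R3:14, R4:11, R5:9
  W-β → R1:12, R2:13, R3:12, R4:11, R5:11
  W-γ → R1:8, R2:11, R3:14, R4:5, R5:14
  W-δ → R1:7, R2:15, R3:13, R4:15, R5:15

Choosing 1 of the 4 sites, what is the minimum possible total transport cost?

49

Open {W-α}.
  R1→W-α 10, R2→W-α 5, R3→W-α 14, R4→W-α 11, R5→W-α 9  ⇒ total 49.
Compare {W-γ}: total 52.
Compare {W-β}: total 59.
No size-1 selection does better; minimum is 49.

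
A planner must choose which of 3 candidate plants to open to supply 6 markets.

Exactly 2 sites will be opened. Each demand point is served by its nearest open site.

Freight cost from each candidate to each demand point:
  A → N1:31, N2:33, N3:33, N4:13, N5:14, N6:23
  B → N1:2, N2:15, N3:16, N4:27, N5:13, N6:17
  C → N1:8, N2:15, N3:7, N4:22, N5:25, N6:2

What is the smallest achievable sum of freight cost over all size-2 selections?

Open {A, C}.
  N1→C 8, N2→C 15, N3→C 7, N4→A 13, N5→A 14, N6→C 2  ⇒ total 59.
Compare {B, C}: total 61.
Compare {A, B}: total 76.

59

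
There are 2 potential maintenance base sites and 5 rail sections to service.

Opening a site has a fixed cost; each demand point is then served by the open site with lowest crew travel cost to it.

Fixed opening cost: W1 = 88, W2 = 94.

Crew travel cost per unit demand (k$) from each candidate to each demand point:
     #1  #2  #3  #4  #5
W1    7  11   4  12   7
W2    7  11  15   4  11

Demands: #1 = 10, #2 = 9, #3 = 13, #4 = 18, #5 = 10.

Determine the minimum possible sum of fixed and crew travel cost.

545

Open {W1, W2}: assign each demand point to its cheapest open site.
  #1→W1 10×7=70, #2→W1 9×11=99, #3→W1 13×4=52, #4→W2 18×4=72, #5→W1 10×7=70
  crew travel cost 363, fixed 182 → total 545.
Compare {W1}: crew travel cost 507 + fixed 88 = 595.
Compare {W2}: crew travel cost 546 + fixed 94 = 640.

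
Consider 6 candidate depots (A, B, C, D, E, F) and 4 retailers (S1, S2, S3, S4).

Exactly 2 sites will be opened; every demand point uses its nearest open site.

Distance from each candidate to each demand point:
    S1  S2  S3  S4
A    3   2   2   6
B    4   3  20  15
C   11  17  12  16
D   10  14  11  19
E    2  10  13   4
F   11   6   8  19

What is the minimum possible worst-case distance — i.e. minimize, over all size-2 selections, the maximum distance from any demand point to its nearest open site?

4

Open {A, E}.
  Farthest demand point is S4 at distance 4 (to E); all others are ≤ 4.
With {A, B} the worst case is 6.
With {A, C} the worst case is 6.
No size-2 selection achieves below 4.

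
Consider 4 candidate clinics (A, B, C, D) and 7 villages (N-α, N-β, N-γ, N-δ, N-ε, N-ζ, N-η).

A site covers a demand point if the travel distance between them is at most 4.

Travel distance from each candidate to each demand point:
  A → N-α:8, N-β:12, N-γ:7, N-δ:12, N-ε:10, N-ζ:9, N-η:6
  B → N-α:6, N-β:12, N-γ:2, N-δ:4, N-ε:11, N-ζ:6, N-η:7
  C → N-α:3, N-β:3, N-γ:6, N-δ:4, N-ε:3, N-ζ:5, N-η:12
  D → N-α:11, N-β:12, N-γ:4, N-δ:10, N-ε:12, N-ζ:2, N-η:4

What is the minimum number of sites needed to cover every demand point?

Coverage sets (demand points within 4 of each site):
  A: {}
  B: {N-γ, N-δ}
  C: {N-α, N-β, N-δ, N-ε}
  D: {N-γ, N-ζ, N-η}
No single site covers all 7 demand points.
But {C, D} covers everything, so the minimum is 2.

2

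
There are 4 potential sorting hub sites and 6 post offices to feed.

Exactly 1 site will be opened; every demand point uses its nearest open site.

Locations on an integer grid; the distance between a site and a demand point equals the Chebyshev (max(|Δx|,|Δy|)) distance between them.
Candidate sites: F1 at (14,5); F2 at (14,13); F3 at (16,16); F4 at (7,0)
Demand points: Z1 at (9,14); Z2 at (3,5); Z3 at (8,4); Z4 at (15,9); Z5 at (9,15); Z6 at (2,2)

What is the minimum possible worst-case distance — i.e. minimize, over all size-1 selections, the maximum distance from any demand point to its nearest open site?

12

Open {F1}.
  Farthest demand point is Z6 at distance 12 (to F1); all others are ≤ 12.
With {F2} the worst case is 12.
With {F3} the worst case is 14.
No size-1 selection achieves below 12.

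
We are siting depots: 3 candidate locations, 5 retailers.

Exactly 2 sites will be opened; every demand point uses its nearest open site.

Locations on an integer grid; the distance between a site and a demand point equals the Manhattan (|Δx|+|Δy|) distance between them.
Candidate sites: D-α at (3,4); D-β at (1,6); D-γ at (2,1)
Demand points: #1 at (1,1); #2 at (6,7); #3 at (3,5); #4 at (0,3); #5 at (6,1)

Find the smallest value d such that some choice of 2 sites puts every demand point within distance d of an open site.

6

Open {D-α, D-β}.
  Farthest demand point is #2 at distance 6 (to D-α); all others are ≤ 6.
With {D-α, D-γ} the worst case is 6.
With {D-β, D-γ} the worst case is 6.
No size-2 selection achieves below 6.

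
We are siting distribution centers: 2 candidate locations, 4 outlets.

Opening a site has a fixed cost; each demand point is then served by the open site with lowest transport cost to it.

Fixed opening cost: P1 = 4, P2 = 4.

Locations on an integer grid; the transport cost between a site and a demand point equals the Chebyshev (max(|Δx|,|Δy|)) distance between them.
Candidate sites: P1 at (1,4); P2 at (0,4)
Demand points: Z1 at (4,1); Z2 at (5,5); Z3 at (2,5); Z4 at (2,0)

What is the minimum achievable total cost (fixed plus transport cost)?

16

Open {P1}: assign each demand point to its cheapest open site.
  Z1→P1 3, Z2→P1 4, Z3→P1 1, Z4→P1 4
  transport cost 12, fixed 4 → total 16.
Compare {P2}: transport cost 15 + fixed 4 = 19.
Compare {P1, P2}: transport cost 12 + fixed 8 = 20.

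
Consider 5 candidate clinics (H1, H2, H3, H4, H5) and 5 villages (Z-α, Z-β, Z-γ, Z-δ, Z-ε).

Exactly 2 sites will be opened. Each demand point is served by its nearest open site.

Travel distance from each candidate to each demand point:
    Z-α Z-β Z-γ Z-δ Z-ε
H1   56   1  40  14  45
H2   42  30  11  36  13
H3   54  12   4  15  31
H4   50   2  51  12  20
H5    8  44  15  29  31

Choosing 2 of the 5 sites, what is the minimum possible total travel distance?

57

Open {H4, H5}.
  Z-α→H5 8, Z-β→H4 2, Z-γ→H5 15, Z-δ→H4 12, Z-ε→H4 20  ⇒ total 57.
Compare {H1, H5}: total 69.
Compare {H3, H5}: total 70.
No size-2 selection does better; minimum is 57.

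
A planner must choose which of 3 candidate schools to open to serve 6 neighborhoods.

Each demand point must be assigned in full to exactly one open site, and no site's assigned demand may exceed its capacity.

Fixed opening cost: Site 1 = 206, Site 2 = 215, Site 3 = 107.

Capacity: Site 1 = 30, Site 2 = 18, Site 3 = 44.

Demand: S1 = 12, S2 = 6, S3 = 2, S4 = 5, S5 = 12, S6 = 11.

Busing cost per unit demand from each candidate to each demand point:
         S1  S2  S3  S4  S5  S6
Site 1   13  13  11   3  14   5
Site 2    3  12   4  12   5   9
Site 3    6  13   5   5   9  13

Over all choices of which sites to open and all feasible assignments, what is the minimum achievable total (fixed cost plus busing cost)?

Open {Site 1, Site 3}; cheapest assignment that respects the capacities:
  Site 1 (cap 30, load 22): S2, S4, S6 — cost 6×13 + 5×3 + 11×5 = 148
  Site 3 (cap 44, load 26): S1, S3, S5 — cost 12×6 + 2×5 + 12×9 = 190
  Shipping 338, fixed 313 → total 651.
  Any other capacity-feasible assignment to {Site 1, Site 3} ships for at least 338.
Compare {Site 2, Site 3}: its best feasible assignment gives total 704.
Compare {Site 1, Site 2}: its best feasible assignment gives total 789.
Every other set of open sites that can feasibly serve all demand totals ≥ 704 even under its best assignment. Minimum: 651.

651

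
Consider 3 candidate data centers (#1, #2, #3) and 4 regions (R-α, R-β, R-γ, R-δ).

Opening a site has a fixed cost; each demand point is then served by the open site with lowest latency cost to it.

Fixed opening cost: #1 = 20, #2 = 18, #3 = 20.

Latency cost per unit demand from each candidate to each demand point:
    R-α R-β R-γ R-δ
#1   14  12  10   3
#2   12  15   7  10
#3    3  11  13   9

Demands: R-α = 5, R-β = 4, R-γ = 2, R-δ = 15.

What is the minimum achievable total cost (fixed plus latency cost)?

Open {#1, #3}: assign each demand point to its cheapest open site.
  R-α→#3 5×3=15, R-β→#3 4×11=44, R-γ→#1 2×10=20, R-δ→#1 15×3=45
  latency cost 124, fixed 40 → total 164.
Compare {#1, #2, #3}: latency cost 118 + fixed 58 = 176.
Compare {#1}: latency cost 183 + fixed 20 = 203.
Compare {#1, #2}: latency cost 167 + fixed 38 = 205.
All other subsets cost ≥ 176. Minimum total cost: 164.

164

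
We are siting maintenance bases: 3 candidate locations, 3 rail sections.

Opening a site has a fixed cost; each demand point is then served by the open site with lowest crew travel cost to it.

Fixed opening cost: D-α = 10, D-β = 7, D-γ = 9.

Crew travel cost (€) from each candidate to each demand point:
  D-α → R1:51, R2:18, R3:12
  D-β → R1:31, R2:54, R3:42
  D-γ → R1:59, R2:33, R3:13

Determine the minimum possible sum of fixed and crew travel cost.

78

Open {D-α, D-β}: assign each demand point to its cheapest open site.
  R1→D-β 31, R2→D-α 18, R3→D-α 12
  crew travel cost 61, fixed 17 → total 78.
Compare {D-α, D-β, D-γ}: crew travel cost 61 + fixed 26 = 87.
Compare {D-α}: crew travel cost 81 + fixed 10 = 91.
Compare {D-β, D-γ}: crew travel cost 77 + fixed 16 = 93.
All other subsets cost ≥ 87. Minimum total cost: 78.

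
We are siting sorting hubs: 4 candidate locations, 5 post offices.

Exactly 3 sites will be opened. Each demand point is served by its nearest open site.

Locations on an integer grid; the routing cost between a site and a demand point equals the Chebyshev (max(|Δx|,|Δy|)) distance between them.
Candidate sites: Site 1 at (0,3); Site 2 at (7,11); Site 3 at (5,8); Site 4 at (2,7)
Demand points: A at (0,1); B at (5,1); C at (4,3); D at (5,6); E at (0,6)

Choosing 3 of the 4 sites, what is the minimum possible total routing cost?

15

Open {Site 1, Site 3, Site 4}.
  A→Site 1 2, B→Site 1 5, C→Site 1 4, D→Site 3 2, E→Site 4 2  ⇒ total 15.
Compare {Site 1, Site 2, Site 3}: total 16.
Compare {Site 1, Site 2, Site 4}: total 16.
No size-3 selection does better; minimum is 15.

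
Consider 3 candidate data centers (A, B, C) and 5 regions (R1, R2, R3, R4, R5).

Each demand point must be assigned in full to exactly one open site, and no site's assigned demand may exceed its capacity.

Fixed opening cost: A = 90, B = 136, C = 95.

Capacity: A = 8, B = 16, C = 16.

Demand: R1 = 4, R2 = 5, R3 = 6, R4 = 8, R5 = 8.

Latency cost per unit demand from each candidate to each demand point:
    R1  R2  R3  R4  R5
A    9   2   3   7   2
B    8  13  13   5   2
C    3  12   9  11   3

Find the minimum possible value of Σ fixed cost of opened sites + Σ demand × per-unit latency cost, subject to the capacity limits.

413

Open {B, C}; cheapest assignment that respects the capacities:
  B (cap 16, load 16): R4, R5 — cost 8×5 + 8×2 = 56
  C (cap 16, load 15): R1, R2, R3 — cost 4×3 + 5×12 + 6×9 = 126
  Shipping 182, fixed 231 → total 413.
  Any other capacity-feasible assignment to {B, C} ships for at least 182.
Compare {A, B, C}: its best feasible assignment gives total 453.
Every other set of open sites that can feasibly serve all demand totals ≥ 453 even under its best assignment. Minimum: 413.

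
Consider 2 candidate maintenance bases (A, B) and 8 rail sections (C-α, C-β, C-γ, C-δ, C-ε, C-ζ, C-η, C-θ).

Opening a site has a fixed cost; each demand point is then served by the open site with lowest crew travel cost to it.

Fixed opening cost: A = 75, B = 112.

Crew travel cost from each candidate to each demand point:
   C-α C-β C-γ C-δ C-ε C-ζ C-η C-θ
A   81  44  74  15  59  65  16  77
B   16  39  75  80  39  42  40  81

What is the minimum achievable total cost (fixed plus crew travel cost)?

Open {A, B}: assign each demand point to its cheapest open site.
  C-α→B 16, C-β→B 39, C-γ→A 74, C-δ→A 15, C-ε→B 39, C-ζ→B 42, C-η→A 16, C-θ→A 77
  crew travel cost 318, fixed 187 → total 505.
Compare {A}: crew travel cost 431 + fixed 75 = 506.
Compare {B}: crew travel cost 412 + fixed 112 = 524.

505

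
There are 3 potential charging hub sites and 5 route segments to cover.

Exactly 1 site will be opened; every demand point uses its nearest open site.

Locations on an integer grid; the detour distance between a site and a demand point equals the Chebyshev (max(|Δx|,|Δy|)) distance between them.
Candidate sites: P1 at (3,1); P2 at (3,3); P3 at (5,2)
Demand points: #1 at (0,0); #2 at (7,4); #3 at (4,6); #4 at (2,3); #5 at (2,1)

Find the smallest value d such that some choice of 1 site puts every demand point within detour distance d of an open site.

Open {P2}.
  Farthest demand point is #2 at detour distance 4 (to P2); all others are ≤ 4.
With {P1} the worst case is 5.
With {P3} the worst case is 5.
No size-1 selection achieves below 4.

4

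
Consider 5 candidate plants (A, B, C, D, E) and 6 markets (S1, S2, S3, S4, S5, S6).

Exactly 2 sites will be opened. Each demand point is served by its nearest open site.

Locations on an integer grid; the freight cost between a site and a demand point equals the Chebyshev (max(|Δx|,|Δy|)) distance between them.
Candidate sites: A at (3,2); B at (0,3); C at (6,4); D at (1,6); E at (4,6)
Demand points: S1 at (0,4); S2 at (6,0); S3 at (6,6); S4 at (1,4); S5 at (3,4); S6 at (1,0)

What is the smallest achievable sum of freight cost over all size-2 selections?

Open {A, B}.
  S1→B 1, S2→A 3, S3→A 4, S4→B 1, S5→A 2, S6→A 2  ⇒ total 13.
Compare {A, C}: total 14.
Compare {A, E}: total 14.
No size-2 selection does better; minimum is 13.

13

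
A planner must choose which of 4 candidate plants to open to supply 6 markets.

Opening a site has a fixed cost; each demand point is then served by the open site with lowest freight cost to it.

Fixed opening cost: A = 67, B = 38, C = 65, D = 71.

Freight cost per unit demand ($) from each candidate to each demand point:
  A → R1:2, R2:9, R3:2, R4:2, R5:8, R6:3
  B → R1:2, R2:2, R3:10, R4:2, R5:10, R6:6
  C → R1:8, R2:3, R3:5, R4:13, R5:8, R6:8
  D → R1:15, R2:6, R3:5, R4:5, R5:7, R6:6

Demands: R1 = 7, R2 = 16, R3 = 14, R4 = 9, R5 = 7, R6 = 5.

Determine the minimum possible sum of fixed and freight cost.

268

Open {A, B}: assign each demand point to its cheapest open site.
  R1→A 7×2=14, R2→B 16×2=32, R3→A 14×2=28, R4→A 9×2=18, R5→A 7×8=56, R6→A 5×3=15
  freight cost 163, fixed 105 → total 268.
Compare {A, C}: freight cost 179 + fixed 132 = 311.
Compare {B, D}: freight cost 213 + fixed 109 = 322.
Compare {B, C}: freight cost 220 + fixed 103 = 323.
All other subsets cost ≥ 311. Minimum total cost: 268.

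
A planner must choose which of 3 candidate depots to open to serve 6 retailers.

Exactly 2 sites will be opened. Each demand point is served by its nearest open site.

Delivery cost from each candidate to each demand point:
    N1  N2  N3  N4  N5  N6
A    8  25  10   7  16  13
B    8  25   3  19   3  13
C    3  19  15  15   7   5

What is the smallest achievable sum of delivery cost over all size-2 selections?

Open {B, C}.
  N1→C 3, N2→C 19, N3→B 3, N4→C 15, N5→B 3, N6→C 5  ⇒ total 48.
Compare {A, C}: total 51.
Compare {A, B}: total 59.

48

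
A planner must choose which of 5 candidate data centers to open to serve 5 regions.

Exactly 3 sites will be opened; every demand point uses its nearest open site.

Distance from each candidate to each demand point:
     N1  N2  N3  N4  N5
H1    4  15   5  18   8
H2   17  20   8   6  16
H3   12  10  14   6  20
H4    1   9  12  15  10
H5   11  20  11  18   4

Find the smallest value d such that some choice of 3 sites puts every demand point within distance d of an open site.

Open {H1, H2, H4}.
  Farthest demand point is N2 at distance 9 (to H4); all others are ≤ 9.
With {H1, H3, H4} the worst case is 9.
With {H2, H4, H5} the worst case is 9.
No size-3 selection achieves below 9.

9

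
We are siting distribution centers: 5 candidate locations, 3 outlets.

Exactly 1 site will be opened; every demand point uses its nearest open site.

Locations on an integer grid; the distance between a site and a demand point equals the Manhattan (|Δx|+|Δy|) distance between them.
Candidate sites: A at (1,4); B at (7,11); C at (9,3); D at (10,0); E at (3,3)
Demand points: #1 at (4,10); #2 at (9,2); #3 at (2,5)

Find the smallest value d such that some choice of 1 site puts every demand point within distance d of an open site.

8

Open {E}.
  Farthest demand point is #1 at distance 8 (to E); all others are ≤ 8.
With {A} the worst case is 10.
With {B} the worst case is 11.
No size-1 selection achieves below 8.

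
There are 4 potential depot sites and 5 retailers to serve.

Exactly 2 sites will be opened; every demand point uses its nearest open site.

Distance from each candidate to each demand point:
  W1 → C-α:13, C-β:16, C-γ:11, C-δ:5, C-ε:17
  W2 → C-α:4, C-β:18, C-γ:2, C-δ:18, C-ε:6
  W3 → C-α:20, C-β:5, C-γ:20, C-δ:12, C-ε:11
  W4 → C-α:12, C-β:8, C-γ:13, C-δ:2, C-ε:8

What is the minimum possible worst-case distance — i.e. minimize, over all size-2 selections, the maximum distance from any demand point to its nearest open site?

8

Open {W2, W4}.
  Farthest demand point is C-β at distance 8 (to W4); all others are ≤ 8.
With {W1, W4} the worst case is 12.
With {W2, W3} the worst case is 12.
No size-2 selection achieves below 8.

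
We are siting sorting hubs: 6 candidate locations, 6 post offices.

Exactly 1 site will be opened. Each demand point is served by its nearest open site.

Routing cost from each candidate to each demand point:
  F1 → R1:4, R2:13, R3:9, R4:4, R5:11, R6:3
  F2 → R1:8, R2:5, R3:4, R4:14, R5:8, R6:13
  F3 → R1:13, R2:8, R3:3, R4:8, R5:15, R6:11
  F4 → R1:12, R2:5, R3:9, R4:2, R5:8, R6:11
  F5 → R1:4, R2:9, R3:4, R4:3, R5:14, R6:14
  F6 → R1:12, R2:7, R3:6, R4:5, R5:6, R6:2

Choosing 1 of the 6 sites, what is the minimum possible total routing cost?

38

Open {F6}.
  R1→F6 12, R2→F6 7, R3→F6 6, R4→F6 5, R5→F6 6, R6→F6 2  ⇒ total 38.
Compare {F1}: total 44.
Compare {F4}: total 47.
No size-1 selection does better; minimum is 38.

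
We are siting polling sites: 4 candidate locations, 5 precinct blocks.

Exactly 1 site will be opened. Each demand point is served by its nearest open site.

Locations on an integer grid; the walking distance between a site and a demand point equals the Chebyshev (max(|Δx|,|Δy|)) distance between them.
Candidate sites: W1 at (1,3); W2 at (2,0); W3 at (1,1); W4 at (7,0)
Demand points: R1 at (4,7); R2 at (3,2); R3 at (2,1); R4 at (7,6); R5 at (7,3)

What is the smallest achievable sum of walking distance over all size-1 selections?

20

Open {W1}.
  R1→W1 4, R2→W1 2, R3→W1 2, R4→W1 6, R5→W1 6  ⇒ total 20.
Compare {W2}: total 21.
Compare {W3}: total 21.
No size-1 selection does better; minimum is 20.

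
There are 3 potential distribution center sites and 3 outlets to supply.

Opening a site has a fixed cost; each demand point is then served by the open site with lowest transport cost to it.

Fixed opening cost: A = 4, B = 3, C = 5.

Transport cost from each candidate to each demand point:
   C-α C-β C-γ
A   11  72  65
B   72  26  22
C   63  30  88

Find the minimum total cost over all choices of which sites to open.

Open {A, B}: assign each demand point to its cheapest open site.
  C-α→A 11, C-β→B 26, C-γ→B 22
  transport cost 59, fixed 7 → total 66.
Compare {A, B, C}: transport cost 59 + fixed 12 = 71.
Compare {A, C}: transport cost 106 + fixed 9 = 115.
Compare {B, C}: transport cost 111 + fixed 8 = 119.
All other subsets cost ≥ 71. Minimum total cost: 66.

66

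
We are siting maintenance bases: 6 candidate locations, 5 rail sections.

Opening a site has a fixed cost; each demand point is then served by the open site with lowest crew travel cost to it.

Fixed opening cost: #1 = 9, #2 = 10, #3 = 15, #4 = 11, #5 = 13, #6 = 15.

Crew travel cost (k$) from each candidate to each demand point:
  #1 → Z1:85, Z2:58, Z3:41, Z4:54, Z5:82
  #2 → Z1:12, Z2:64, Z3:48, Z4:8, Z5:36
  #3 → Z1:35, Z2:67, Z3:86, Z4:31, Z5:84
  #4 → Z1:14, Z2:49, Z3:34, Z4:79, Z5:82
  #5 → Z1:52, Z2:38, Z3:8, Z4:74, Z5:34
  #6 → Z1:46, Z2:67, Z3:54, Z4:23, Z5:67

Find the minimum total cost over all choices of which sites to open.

Open {#2, #5}: assign each demand point to its cheapest open site.
  Z1→#2 12, Z2→#5 38, Z3→#5 8, Z4→#2 8, Z5→#5 34
  crew travel cost 100, fixed 23 → total 123.
Compare {#1, #2, #5}: crew travel cost 100 + fixed 32 = 132.
Compare {#2, #4, #5}: crew travel cost 100 + fixed 34 = 134.
Compare {#2, #3, #5}: crew travel cost 100 + fixed 38 = 138.
All other subsets cost ≥ 132. Minimum total cost: 123.

123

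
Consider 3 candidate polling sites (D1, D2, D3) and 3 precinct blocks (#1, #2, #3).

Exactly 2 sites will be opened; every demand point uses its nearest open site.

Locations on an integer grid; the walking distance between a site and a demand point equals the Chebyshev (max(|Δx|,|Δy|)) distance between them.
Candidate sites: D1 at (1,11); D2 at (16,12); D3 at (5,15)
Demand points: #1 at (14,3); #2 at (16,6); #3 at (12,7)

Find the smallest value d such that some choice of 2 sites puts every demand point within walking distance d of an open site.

Open {D1, D2}.
  Farthest demand point is #1 at walking distance 9 (to D2); all others are ≤ 9.
With {D2, D3} the worst case is 9.
With {D1, D3} the worst case is 12.
No size-2 selection achieves below 9.

9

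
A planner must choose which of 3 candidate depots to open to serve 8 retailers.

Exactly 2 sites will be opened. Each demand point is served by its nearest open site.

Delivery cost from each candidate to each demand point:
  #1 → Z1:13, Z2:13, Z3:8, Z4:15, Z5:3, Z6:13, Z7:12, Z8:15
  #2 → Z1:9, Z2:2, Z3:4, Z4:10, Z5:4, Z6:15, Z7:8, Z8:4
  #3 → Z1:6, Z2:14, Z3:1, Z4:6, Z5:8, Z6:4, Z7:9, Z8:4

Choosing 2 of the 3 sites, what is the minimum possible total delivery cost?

Open {#2, #3}.
  Z1→#3 6, Z2→#2 2, Z3→#3 1, Z4→#3 6, Z5→#2 4, Z6→#3 4, Z7→#2 8, Z8→#2 4  ⇒ total 35.
Compare {#1, #3}: total 46.
Compare {#1, #2}: total 53.

35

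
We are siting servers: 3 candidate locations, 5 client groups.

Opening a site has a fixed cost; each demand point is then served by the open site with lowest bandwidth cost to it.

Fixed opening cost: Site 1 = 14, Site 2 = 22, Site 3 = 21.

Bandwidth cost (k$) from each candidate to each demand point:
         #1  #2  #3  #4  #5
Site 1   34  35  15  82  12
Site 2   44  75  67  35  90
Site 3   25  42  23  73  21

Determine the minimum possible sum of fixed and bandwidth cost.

Open {Site 1, Site 2}: assign each demand point to its cheapest open site.
  #1→Site 1 34, #2→Site 1 35, #3→Site 1 15, #4→Site 2 35, #5→Site 1 12
  bandwidth cost 131, fixed 36 → total 167.
Compare {Site 1, Site 2, Site 3}: bandwidth cost 122 + fixed 57 = 179.
Compare {Site 2, Site 3}: bandwidth cost 146 + fixed 43 = 189.
Compare {Site 1}: bandwidth cost 178 + fixed 14 = 192.
All other subsets cost ≥ 179. Minimum total cost: 167.

167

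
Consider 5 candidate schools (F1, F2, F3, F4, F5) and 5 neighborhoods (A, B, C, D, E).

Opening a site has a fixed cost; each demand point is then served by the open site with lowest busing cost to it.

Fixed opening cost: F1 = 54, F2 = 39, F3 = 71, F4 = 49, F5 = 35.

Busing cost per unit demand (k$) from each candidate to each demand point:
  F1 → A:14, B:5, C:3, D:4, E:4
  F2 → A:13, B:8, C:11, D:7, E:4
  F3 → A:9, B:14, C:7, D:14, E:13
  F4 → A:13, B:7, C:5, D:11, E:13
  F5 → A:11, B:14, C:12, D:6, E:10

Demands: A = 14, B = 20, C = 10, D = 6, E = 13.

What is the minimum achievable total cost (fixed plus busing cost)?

449

Open {F1, F5}: assign each demand point to its cheapest open site.
  A→F5 14×11=154, B→F1 20×5=100, C→F1 10×3=30, D→F1 6×4=24, E→F1 13×4=52
  busing cost 360, fixed 89 → total 449.
Compare {F1}: busing cost 402 + fixed 54 = 456.
Compare {F1, F3}: busing cost 332 + fixed 125 = 457.
Compare {F1, F2}: busing cost 388 + fixed 93 = 481.
All other subsets cost ≥ 456. Minimum total cost: 449.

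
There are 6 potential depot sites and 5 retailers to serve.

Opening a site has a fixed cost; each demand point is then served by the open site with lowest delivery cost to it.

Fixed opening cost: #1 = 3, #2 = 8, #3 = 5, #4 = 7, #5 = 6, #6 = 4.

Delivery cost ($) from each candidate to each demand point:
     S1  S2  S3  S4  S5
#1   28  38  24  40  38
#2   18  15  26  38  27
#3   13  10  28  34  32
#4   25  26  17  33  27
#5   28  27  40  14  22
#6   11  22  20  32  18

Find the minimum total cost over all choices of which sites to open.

Open {#3, #5, #6}: assign each demand point to its cheapest open site.
  S1→#6 11, S2→#3 10, S3→#6 20, S4→#5 14, S5→#6 18
  delivery cost 73, fixed 15 → total 88.
Compare {#1, #3, #5, #6}: delivery cost 73 + fixed 18 = 91.
Compare {#3, #4, #5, #6}: delivery cost 70 + fixed 22 = 92.
Compare {#3, #4, #5}: delivery cost 76 + fixed 18 = 94.
All other subsets cost ≥ 91. Minimum total cost: 88.

88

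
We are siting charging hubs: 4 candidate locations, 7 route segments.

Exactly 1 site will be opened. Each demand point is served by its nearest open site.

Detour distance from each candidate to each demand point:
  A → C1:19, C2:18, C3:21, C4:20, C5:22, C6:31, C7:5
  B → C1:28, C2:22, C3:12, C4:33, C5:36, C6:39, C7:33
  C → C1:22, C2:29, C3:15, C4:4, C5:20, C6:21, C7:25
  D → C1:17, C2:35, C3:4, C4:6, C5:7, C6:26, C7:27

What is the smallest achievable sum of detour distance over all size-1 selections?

122

Open {D}.
  C1→D 17, C2→D 35, C3→D 4, C4→D 6, C5→D 7, C6→D 26, C7→D 27  ⇒ total 122.
Compare {A}: total 136.
Compare {C}: total 136.
No size-1 selection does better; minimum is 122.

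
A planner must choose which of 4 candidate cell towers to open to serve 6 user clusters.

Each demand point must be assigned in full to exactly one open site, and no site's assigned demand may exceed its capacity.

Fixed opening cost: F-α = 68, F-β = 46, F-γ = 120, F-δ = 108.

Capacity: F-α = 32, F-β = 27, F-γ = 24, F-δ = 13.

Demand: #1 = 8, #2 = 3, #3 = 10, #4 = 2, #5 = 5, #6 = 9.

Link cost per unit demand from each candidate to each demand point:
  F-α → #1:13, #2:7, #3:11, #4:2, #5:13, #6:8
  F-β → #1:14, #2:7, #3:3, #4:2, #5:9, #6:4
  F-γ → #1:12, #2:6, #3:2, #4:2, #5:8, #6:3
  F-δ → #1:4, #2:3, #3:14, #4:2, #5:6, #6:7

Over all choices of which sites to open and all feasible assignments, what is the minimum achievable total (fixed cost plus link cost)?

Open {F-β, F-δ}; cheapest assignment that respects the capacities:
  F-β (cap 27, load 24): #2, #3, #4, #6 — cost 3×7 + 10×3 + 2×2 + 9×4 = 91
  F-δ (cap 13, load 13): #1, #5 — cost 8×4 + 5×6 = 62
  Shipping 153, fixed 154 → total 307.
  Any other capacity-feasible assignment to {F-β, F-δ} ships for at least 153.
Compare {F-α, F-β}: its best feasible assignment gives total 354.
Compare {F-γ, F-δ}: its best feasible assignment gives total 359.
Every other set of open sites that can feasibly serve all demand totals ≥ 354 even under its best assignment. Minimum: 307.

307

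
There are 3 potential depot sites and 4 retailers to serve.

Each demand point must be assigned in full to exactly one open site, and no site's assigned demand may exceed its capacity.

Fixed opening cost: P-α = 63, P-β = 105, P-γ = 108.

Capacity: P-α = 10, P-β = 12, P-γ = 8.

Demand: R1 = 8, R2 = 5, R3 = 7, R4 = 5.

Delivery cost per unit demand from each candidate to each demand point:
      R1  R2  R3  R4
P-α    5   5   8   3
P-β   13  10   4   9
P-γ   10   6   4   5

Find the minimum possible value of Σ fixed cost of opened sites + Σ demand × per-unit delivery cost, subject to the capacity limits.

Open {P-α, P-β, P-γ}; cheapest assignment that respects the capacities:
  P-α (cap 10, load 8): R1 — cost 8×5 = 40
  P-β (cap 12, load 12): R3, R4 — cost 7×4 + 5×9 = 73
  P-γ (cap 8, load 5): R2 — cost 5×6 = 30
  Shipping 143, fixed 276 → total 419.
  Any other capacity-feasible assignment to {P-α, P-β, P-γ} ships for at least 143.
Total demand is 25 and no other set of sites has combined capacity ≥ 25, so {P-α, P-β, P-γ} is the only feasible choice of open sites. Minimum: 419.

419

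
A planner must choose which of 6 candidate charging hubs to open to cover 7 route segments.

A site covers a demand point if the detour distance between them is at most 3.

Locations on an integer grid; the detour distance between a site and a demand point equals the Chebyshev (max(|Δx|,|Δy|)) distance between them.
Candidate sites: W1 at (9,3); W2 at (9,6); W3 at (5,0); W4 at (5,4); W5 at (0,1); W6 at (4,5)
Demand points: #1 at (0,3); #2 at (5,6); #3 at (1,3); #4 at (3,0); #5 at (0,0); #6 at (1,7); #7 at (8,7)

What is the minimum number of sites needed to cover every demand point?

3

Coverage sets (demand points within 3 of each site):
  W1: {}
  W2: {#7}
  W3: {#4}
  W4: {#2, #7}
  W5: {#1, #3, #4, #5}
  W6: {#2, #3, #6}
No 2 sites suffice: every size-2 union leaves at least one demand point uncovered.
But {W2, W5, W6} covers everything, so the minimum is 3.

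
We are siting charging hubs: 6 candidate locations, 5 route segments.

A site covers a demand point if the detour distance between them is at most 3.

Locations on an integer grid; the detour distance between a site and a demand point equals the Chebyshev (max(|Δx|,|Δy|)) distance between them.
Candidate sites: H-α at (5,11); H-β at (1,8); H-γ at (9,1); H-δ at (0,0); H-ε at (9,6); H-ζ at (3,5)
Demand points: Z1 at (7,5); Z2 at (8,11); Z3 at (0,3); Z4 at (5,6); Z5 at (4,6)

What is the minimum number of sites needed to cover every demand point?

Coverage sets (demand points within 3 of each site):
  H-α: {Z2}
  H-β: {Z5}
  H-γ: {}
  H-δ: {Z3}
  H-ε: {Z1}
  H-ζ: {Z3, Z4, Z5}
No 2 sites suffice: every size-2 union leaves at least one demand point uncovered.
But {H-α, H-ε, H-ζ} covers everything, so the minimum is 3.

3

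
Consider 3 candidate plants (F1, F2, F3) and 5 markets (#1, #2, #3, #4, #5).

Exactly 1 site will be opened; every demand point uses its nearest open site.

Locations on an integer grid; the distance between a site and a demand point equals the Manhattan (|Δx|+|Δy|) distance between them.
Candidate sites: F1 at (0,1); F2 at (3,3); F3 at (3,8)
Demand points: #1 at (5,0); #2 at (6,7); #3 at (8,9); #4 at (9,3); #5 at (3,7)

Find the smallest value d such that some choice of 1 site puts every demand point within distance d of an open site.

Open {F2}.
  Farthest demand point is #3 at distance 11 (to F2); all others are ≤ 11.
With {F3} the worst case is 11.
With {F1} the worst case is 16.
No size-1 selection achieves below 11.

11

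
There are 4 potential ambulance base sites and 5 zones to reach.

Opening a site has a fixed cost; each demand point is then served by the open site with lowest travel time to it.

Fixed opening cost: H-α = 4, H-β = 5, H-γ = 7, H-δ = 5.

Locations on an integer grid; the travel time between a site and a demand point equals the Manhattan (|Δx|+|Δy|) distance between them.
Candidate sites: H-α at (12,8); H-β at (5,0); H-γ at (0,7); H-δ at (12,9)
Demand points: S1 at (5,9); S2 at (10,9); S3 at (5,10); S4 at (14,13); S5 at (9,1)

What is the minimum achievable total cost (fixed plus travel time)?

38

Open {H-β, H-δ}: assign each demand point to its cheapest open site.
  S1→H-δ 7, S2→H-δ 2, S3→H-δ 8, S4→H-δ 6, S5→H-β 5
  travel time 28, fixed 10 → total 38.
Compare {H-δ}: travel time 34 + fixed 5 = 39.
Compare {H-α}: travel time 37 + fixed 4 = 41.
Compare {H-α, H-β}: travel time 32 + fixed 9 = 41.
All other subsets cost ≥ 39. Minimum total cost: 38.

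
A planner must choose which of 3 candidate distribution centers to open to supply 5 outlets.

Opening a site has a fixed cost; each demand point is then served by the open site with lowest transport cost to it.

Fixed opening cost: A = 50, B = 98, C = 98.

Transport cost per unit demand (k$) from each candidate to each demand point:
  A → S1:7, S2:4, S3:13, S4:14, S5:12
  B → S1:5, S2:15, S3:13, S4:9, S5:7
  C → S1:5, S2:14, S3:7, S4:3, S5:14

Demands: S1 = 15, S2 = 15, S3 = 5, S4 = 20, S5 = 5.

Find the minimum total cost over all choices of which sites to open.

Open {A, C}: assign each demand point to its cheapest open site.
  S1→C 15×5=75, S2→A 15×4=60, S3→C 5×7=35, S4→C 20×3=60, S5→A 5×12=60
  transport cost 290, fixed 148 → total 438.
Compare {A, B, C}: transport cost 265 + fixed 246 = 511.
Compare {C}: transport cost 450 + fixed 98 = 548.
Compare {A, B}: transport cost 415 + fixed 148 = 563.
All other subsets cost ≥ 511. Minimum total cost: 438.

438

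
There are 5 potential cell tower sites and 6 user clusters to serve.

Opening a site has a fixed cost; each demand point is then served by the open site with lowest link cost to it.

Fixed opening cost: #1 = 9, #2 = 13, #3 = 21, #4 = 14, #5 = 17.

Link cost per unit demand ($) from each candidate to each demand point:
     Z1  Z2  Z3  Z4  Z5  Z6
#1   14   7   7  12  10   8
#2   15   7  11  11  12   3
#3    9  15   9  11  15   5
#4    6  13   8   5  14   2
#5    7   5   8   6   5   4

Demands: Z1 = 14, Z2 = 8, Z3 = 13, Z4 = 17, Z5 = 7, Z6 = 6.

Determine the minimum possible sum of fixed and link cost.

Open {#1, #4, #5}: assign each demand point to its cheapest open site.
  Z1→#4 14×6=84, Z2→#5 8×5=40, Z3→#1 13×7=91, Z4→#4 17×5=85, Z5→#5 7×5=35, Z6→#4 6×2=12
  link cost 347, fixed 40 → total 387.
Compare {#4, #5}: link cost 360 + fixed 31 = 391.
Compare {#1, #2, #4, #5}: link cost 347 + fixed 53 = 400.
Compare {#2, #4, #5}: link cost 360 + fixed 44 = 404.
All other subsets cost ≥ 391. Minimum total cost: 387.

387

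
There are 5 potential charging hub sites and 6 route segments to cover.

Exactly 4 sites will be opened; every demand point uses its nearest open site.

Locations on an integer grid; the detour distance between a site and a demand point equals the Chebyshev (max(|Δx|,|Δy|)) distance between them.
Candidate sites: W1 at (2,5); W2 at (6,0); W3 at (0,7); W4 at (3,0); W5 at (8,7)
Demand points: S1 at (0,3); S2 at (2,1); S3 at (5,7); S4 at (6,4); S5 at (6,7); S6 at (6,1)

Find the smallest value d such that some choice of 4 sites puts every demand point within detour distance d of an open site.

Open {W1, W2, W4, W5}.
  Farthest demand point is S3 at detour distance 3 (to W1); all others are ≤ 3.
With {W1, W3, W4, W5} the worst case is 3.
With {W2, W3, W4, W5} the worst case is 3.
No size-4 selection achieves below 3.

3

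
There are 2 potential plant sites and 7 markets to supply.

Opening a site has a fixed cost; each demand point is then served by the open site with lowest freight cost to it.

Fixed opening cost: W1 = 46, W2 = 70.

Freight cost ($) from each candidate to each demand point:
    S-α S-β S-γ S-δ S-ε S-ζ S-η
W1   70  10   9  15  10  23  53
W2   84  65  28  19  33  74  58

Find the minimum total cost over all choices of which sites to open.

236

Open {W1}: assign each demand point to its cheapest open site.
  S-α→W1 70, S-β→W1 10, S-γ→W1 9, S-δ→W1 15, S-ε→W1 10, S-ζ→W1 23, S-η→W1 53
  freight cost 190, fixed 46 → total 236.
Compare {W1, W2}: freight cost 190 + fixed 116 = 306.
Compare {W2}: freight cost 361 + fixed 70 = 431.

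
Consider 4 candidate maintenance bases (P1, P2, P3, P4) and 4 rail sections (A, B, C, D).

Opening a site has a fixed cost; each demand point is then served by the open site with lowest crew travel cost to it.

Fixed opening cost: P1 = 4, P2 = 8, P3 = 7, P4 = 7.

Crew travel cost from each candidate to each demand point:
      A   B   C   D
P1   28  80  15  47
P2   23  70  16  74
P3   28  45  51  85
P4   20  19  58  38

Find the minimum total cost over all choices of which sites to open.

Open {P1, P4}: assign each demand point to its cheapest open site.
  A→P4 20, B→P4 19, C→P1 15, D→P4 38
  crew travel cost 92, fixed 11 → total 103.
Compare {P2, P4}: crew travel cost 93 + fixed 15 = 108.
Compare {P1, P3, P4}: crew travel cost 92 + fixed 18 = 110.
Compare {P1, P2, P4}: crew travel cost 92 + fixed 19 = 111.
All other subsets cost ≥ 108. Minimum total cost: 103.

103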